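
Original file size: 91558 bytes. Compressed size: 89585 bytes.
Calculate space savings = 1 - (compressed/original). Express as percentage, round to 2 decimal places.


ratio = compressed/original = 89585/91558 = 0.978451
savings = 1 - ratio = 1 - 0.978451 = 0.021549
as a percentage: 0.021549 * 100 = 2.15%

Space savings = 1 - 89585/91558 = 2.15%


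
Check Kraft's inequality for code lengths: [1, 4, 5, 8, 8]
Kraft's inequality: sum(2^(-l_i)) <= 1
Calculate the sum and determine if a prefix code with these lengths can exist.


Sum = 2^(-1) + 2^(-4) + 2^(-5) + 2^(-8) + 2^(-8)
    = 0.5 + 0.0625 + 0.03125 + 0.00390625 + 0.00390625
    = 154/256 = 0.6015625
Since 0.6015625 <= 1, Kraft's inequality IS satisfied.
A prefix code with these lengths CAN exist.

Kraft sum = 0.6015625. Satisfied.


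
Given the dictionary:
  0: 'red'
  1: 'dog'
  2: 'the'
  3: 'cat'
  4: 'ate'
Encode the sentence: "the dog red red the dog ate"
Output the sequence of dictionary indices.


Look up each word in the dictionary:
  'the' -> 2
  'dog' -> 1
  'red' -> 0
  'red' -> 0
  'the' -> 2
  'dog' -> 1
  'ate' -> 4

Encoded: [2, 1, 0, 0, 2, 1, 4]


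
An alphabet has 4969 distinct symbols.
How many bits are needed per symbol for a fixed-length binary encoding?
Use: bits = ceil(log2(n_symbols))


log2(4969) = 12.2787
Bracket: 2^12 = 4096 < 4969 <= 2^13 = 8192
So ceil(log2(4969)) = 13

bits = ceil(log2(4969)) = ceil(12.2787) = 13 bits


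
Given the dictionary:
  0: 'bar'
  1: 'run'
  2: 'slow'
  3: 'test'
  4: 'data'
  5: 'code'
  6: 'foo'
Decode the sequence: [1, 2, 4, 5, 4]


Look up each index in the dictionary:
  1 -> 'run'
  2 -> 'slow'
  4 -> 'data'
  5 -> 'code'
  4 -> 'data'

Decoded: "run slow data code data"


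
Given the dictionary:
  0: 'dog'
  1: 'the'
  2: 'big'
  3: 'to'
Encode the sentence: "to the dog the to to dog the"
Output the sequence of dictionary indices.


Look up each word in the dictionary:
  'to' -> 3
  'the' -> 1
  'dog' -> 0
  'the' -> 1
  'to' -> 3
  'to' -> 3
  'dog' -> 0
  'the' -> 1

Encoded: [3, 1, 0, 1, 3, 3, 0, 1]


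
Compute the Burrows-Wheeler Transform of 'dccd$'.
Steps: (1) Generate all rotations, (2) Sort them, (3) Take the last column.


Rotations (sorted):
  0: $dccd -> last char: d
  1: ccd$d -> last char: d
  2: cd$dc -> last char: c
  3: d$dcc -> last char: c
  4: dccd$ -> last char: $


BWT = ddcc$


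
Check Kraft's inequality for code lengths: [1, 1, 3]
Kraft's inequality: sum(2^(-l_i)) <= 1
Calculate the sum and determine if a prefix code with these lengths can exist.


Sum = 2^(-1) + 2^(-1) + 2^(-3)
    = 0.5 + 0.5 + 0.125
    = 9/8 = 1.125
Since 1.125 > 1, Kraft's inequality is NOT satisfied.
A prefix code with these lengths CANNOT exist.

Kraft sum = 1.125. Not satisfied.


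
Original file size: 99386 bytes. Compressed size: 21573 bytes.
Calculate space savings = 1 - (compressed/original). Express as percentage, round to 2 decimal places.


ratio = compressed/original = 21573/99386 = 0.217063
savings = 1 - ratio = 1 - 0.217063 = 0.782937
as a percentage: 0.782937 * 100 = 78.29%

Space savings = 1 - 21573/99386 = 78.29%


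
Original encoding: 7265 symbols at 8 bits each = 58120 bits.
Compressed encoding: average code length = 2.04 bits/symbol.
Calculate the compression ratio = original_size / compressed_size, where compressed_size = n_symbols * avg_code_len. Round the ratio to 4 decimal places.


original_size = n_symbols * orig_bits = 7265 * 8 = 58120 bits
compressed_size = n_symbols * avg_code_len = 7265 * 2.04 = 14820.6 bits
ratio = original_size / compressed_size = 58120 / 14820.6 = 3.9216

Compression ratio = 3.9216


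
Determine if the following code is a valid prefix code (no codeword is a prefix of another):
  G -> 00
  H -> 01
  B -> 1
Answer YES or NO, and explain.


Checking each pair (does one codeword prefix another?):
  G='00' vs H='01': no prefix
  G='00' vs B='1': no prefix
  H='01' vs G='00': no prefix
  H='01' vs B='1': no prefix
  B='1' vs G='00': no prefix
  B='1' vs H='01': no prefix
No violation found over all pairs.

YES -- this is a valid prefix code. No codeword is a prefix of any other codeword.


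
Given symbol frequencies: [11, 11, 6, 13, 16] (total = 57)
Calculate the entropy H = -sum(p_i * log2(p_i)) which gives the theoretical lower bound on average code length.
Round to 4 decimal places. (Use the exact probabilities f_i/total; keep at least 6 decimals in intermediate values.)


Per-symbol terms -p_i * log2(p_i) with p_i = f_i/57:
  p = 11/57 = 0.192982: log2(p) = -2.373458, -p*log2(p) = 0.458036
  p = 11/57 = 0.192982: log2(p) = -2.373458, -p*log2(p) = 0.458036
  p = 6/57 = 0.105263: log2(p) = -3.247928, -p*log2(p) = 0.341887
  p = 13/57 = 0.228070: log2(p) = -2.132450, -p*log2(p) = 0.486348
  p = 16/57 = 0.280702: log2(p) = -1.832890, -p*log2(p) = 0.514495
H = 0.458036 + 0.458036 + 0.341887 + 0.486348 + 0.514495 = 2.258802

H = 2.2588 bits/symbol


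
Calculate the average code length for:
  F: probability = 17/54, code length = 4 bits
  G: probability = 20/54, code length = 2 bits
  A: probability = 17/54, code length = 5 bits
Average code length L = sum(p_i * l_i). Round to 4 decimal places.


Weighted contributions p_i * l_i:
  F: (17/54) * 4 = 68/54
  G: (20/54) * 2 = 40/54
  A: (17/54) * 5 = 85/54
Sum = (68 + 40 + 85)/54 = 193/54

L = 193/54 = 3.5741 bits/symbol


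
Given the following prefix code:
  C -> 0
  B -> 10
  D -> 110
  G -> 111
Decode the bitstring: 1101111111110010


Decoding step by step:
Bits 110 -> D
Bits 111 -> G
Bits 111 -> G
Bits 111 -> G
Bits 0 -> C
Bits 0 -> C
Bits 10 -> B


Decoded message: DGGGCCB


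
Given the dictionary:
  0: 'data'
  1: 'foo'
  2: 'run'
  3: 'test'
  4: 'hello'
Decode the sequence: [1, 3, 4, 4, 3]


Look up each index in the dictionary:
  1 -> 'foo'
  3 -> 'test'
  4 -> 'hello'
  4 -> 'hello'
  3 -> 'test'

Decoded: "foo test hello hello test"


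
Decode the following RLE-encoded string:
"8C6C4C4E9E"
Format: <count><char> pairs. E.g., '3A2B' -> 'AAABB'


Expanding each <count><char> pair:
  8C -> 'CCCCCCCC'
  6C -> 'CCCCCC'
  4C -> 'CCCC'
  4E -> 'EEEE'
  9E -> 'EEEEEEEEE'

Decoded = CCCCCCCCCCCCCCCCCCEEEEEEEEEEEEE


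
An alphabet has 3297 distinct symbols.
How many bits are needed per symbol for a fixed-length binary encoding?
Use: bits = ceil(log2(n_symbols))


log2(3297) = 11.6869
Bracket: 2^11 = 2048 < 3297 <= 2^12 = 4096
So ceil(log2(3297)) = 12

bits = ceil(log2(3297)) = ceil(11.6869) = 12 bits


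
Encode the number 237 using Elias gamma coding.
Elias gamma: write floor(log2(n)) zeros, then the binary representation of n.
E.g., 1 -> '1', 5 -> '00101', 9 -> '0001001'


num_bits = floor(log2(237)) + 1 = 8
leading_zeros = num_bits - 1 = 7
binary(237) = 11101101

Elias gamma(237) = '0000000' + '11101101' = 000000011101101 (15 bits)


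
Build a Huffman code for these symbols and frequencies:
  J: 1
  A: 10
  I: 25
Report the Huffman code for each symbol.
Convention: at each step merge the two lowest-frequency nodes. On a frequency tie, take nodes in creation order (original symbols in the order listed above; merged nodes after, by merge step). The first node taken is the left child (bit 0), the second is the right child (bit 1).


Huffman tree construction:
Step 1: Merge J(1) + A(10) = 11
Step 2: Merge (J+A)(11) + I(25) = 36
Read each symbol's code off the tree from the root (left child = 0, right child = 1).

Codes:
  J: 00 (length 2)
  A: 01 (length 2)
  I: 1 (length 1)
Average code length: 47/36 = 1.3056 bits/symbol


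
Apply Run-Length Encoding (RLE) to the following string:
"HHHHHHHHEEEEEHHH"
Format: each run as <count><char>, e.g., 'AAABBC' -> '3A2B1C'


Scanning runs left to right:
  i=0: run of 'H' x 8 -> '8H'
  i=8: run of 'E' x 5 -> '5E'
  i=13: run of 'H' x 3 -> '3H'

RLE = 8H5E3H


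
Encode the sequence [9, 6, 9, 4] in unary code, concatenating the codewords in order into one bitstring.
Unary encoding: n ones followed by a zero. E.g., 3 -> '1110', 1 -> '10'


Encode each number as n ones followed by a terminating 0:
  9 -> 1111111110 (10 bits)
  6 -> 1111110 (7 bits)
  9 -> 1111111110 (10 bits)
  4 -> 11110 (5 bits)
Total length = 10 + 7 + 10 + 5 = 32 bits.

Unary([9, 6, 9, 4]) = 11111111101111110111111111011110 (32 bits)


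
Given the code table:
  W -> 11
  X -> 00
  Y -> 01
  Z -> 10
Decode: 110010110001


Decoding:
11 -> W
00 -> X
10 -> Z
11 -> W
00 -> X
01 -> Y


Result: WXZWXY


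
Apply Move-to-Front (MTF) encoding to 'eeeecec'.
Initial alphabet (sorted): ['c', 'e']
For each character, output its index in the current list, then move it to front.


MTF encoding:
'e': index 1 in ['c', 'e'] -> ['e', 'c']
'e': index 0 in ['e', 'c'] -> ['e', 'c']
'e': index 0 in ['e', 'c'] -> ['e', 'c']
'e': index 0 in ['e', 'c'] -> ['e', 'c']
'c': index 1 in ['e', 'c'] -> ['c', 'e']
'e': index 1 in ['c', 'e'] -> ['e', 'c']
'c': index 1 in ['e', 'c'] -> ['c', 'e']


Output: [1, 0, 0, 0, 1, 1, 1]


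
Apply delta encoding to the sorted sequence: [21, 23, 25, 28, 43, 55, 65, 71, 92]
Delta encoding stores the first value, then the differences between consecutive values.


First value: 21
Deltas:
  23 - 21 = 2
  25 - 23 = 2
  28 - 25 = 3
  43 - 28 = 15
  55 - 43 = 12
  65 - 55 = 10
  71 - 65 = 6
  92 - 71 = 21


Delta encoded: [21, 2, 2, 3, 15, 12, 10, 6, 21]


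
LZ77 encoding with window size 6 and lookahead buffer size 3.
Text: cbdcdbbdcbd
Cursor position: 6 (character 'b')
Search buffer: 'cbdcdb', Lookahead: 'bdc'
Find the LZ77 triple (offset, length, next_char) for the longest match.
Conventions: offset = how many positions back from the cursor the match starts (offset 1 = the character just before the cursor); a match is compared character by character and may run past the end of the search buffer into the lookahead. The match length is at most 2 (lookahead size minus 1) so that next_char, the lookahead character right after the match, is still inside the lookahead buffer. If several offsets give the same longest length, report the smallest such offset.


Try each offset into the search buffer:
  offset=1 (pos 5, char 'b'): match length 1
  offset=2 (pos 4, char 'd'): match length 0
  offset=3 (pos 3, char 'c'): match length 0
  offset=4 (pos 2, char 'd'): match length 0
  offset=5 (pos 1, char 'b'): match length 2
  offset=6 (pos 0, char 'c'): match length 0
Longest match has length 2 at offset 5.
next_char = character at position 6 + 2 = 8 -> 'c'

Best match: offset=5, length=2 (matching 'bd' starting at position 1)
LZ77 triple: (5, 2, 'c')


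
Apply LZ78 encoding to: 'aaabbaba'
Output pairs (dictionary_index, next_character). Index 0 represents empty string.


LZ78 encoding steps:
Dictionary: {0: ''}
Step 1: w='' (idx 0), next='a' -> output (0, 'a'), add 'a' as idx 1
Step 2: w='a' (idx 1), next='a' -> output (1, 'a'), add 'aa' as idx 2
Step 3: w='' (idx 0), next='b' -> output (0, 'b'), add 'b' as idx 3
Step 4: w='b' (idx 3), next='a' -> output (3, 'a'), add 'ba' as idx 4
Step 5: w='ba' (idx 4), end of input -> output (4, '')


Encoded: [(0, 'a'), (1, 'a'), (0, 'b'), (3, 'a'), (4, '')]


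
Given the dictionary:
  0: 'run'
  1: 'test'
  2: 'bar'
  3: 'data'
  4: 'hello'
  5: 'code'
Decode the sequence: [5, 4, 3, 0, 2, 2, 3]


Look up each index in the dictionary:
  5 -> 'code'
  4 -> 'hello'
  3 -> 'data'
  0 -> 'run'
  2 -> 'bar'
  2 -> 'bar'
  3 -> 'data'

Decoded: "code hello data run bar bar data"


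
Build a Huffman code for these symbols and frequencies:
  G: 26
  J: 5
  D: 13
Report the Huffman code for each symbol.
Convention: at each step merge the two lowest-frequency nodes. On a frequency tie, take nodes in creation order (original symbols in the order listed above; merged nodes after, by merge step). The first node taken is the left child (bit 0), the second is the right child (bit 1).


Huffman tree construction:
Step 1: Merge J(5) + D(13) = 18
Step 2: Merge (J+D)(18) + G(26) = 44
Read each symbol's code off the tree from the root (left child = 0, right child = 1).

Codes:
  G: 1 (length 1)
  J: 00 (length 2)
  D: 01 (length 2)
Average code length: 62/44 = 1.4091 bits/symbol


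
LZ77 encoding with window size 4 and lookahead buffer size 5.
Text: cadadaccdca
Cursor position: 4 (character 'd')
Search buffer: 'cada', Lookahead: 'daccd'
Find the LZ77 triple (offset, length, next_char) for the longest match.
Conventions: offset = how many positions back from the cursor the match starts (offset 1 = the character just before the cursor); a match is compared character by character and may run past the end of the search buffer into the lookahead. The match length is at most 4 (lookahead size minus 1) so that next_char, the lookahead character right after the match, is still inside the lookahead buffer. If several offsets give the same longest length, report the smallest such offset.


Try each offset into the search buffer:
  offset=1 (pos 3, char 'a'): match length 0
  offset=2 (pos 2, char 'd'): match length 2
  offset=3 (pos 1, char 'a'): match length 0
  offset=4 (pos 0, char 'c'): match length 0
Longest match has length 2 at offset 2.
next_char = character at position 4 + 2 = 6 -> 'c'

Best match: offset=2, length=2 (matching 'da' starting at position 2)
LZ77 triple: (2, 2, 'c')


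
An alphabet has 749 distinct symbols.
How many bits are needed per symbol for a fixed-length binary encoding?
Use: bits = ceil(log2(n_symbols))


log2(749) = 9.5488
Bracket: 2^9 = 512 < 749 <= 2^10 = 1024
So ceil(log2(749)) = 10

bits = ceil(log2(749)) = ceil(9.5488) = 10 bits


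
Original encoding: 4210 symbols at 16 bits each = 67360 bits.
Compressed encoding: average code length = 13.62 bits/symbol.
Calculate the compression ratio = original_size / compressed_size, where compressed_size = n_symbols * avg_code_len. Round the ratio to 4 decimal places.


original_size = n_symbols * orig_bits = 4210 * 16 = 67360 bits
compressed_size = n_symbols * avg_code_len = 4210 * 13.62 = 57340.2 bits
ratio = original_size / compressed_size = 67360 / 57340.2 = 1.1747

Compression ratio = 1.1747


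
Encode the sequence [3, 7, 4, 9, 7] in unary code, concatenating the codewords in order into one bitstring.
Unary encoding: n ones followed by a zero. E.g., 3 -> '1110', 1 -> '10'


Encode each number as n ones followed by a terminating 0:
  3 -> 1110 (4 bits)
  7 -> 11111110 (8 bits)
  4 -> 11110 (5 bits)
  9 -> 1111111110 (10 bits)
  7 -> 11111110 (8 bits)
Total length = 4 + 8 + 5 + 10 + 8 = 35 bits.

Unary([3, 7, 4, 9, 7]) = 11101111111011110111111111011111110 (35 bits)


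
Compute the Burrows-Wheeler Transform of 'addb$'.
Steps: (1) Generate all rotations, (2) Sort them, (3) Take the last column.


Rotations (sorted):
  0: $addb -> last char: b
  1: addb$ -> last char: $
  2: b$add -> last char: d
  3: db$ad -> last char: d
  4: ddb$a -> last char: a


BWT = b$dda


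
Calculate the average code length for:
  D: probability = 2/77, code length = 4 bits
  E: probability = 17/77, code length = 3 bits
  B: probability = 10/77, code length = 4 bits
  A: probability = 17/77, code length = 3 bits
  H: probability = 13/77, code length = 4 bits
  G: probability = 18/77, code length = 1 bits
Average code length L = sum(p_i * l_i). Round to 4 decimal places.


Weighted contributions p_i * l_i:
  D: (2/77) * 4 = 8/77
  E: (17/77) * 3 = 51/77
  B: (10/77) * 4 = 40/77
  A: (17/77) * 3 = 51/77
  H: (13/77) * 4 = 52/77
  G: (18/77) * 1 = 18/77
Sum = (8 + 51 + 40 + 51 + 52 + 18)/77 = 220/77

L = 220/77 = 2.8571 bits/symbol


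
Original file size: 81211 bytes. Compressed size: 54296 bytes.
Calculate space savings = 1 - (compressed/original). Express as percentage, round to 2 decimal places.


ratio = compressed/original = 54296/81211 = 0.668579
savings = 1 - ratio = 1 - 0.668579 = 0.331421
as a percentage: 0.331421 * 100 = 33.14%

Space savings = 1 - 54296/81211 = 33.14%


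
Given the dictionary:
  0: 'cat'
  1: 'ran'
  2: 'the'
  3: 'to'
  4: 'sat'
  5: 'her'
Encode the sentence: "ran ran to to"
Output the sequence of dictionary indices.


Look up each word in the dictionary:
  'ran' -> 1
  'ran' -> 1
  'to' -> 3
  'to' -> 3

Encoded: [1, 1, 3, 3]


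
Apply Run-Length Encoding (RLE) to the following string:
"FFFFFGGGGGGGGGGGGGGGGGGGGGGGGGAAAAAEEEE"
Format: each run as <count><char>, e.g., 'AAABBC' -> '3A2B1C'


Scanning runs left to right:
  i=0: run of 'F' x 5 -> '5F'
  i=5: run of 'G' x 25 -> '25G'
  i=30: run of 'A' x 5 -> '5A'
  i=35: run of 'E' x 4 -> '4E'

RLE = 5F25G5A4E


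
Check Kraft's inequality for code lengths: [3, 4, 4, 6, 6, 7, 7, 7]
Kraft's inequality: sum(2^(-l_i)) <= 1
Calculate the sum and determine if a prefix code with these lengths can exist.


Sum = 2^(-3) + 2^(-4) + 2^(-4) + 2^(-6) + 2^(-6) + 2^(-7) + 2^(-7) + 2^(-7)
    = 0.125 + 0.0625 + 0.0625 + 0.015625 + 0.015625 + 0.0078125 + 0.0078125 + 0.0078125
    = 39/128 = 0.3046875
Since 0.3046875 <= 1, Kraft's inequality IS satisfied.
A prefix code with these lengths CAN exist.

Kraft sum = 0.3046875. Satisfied.


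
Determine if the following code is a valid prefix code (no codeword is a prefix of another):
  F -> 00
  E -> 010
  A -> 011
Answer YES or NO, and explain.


Checking each pair (does one codeword prefix another?):
  F='00' vs E='010': no prefix
  F='00' vs A='011': no prefix
  E='010' vs F='00': no prefix
  E='010' vs A='011': no prefix
  A='011' vs F='00': no prefix
  A='011' vs E='010': no prefix
No violation found over all pairs.

YES -- this is a valid prefix code. No codeword is a prefix of any other codeword.


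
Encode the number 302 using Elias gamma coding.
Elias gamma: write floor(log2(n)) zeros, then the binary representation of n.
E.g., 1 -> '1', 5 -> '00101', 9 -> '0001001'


num_bits = floor(log2(302)) + 1 = 9
leading_zeros = num_bits - 1 = 8
binary(302) = 100101110

Elias gamma(302) = '00000000' + '100101110' = 00000000100101110 (17 bits)


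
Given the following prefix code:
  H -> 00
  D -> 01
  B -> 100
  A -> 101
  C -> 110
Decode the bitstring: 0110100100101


Decoding step by step:
Bits 01 -> D
Bits 101 -> A
Bits 00 -> H
Bits 100 -> B
Bits 101 -> A


Decoded message: DAHBA


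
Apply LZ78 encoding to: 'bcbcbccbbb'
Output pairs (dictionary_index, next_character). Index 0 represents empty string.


LZ78 encoding steps:
Dictionary: {0: ''}
Step 1: w='' (idx 0), next='b' -> output (0, 'b'), add 'b' as idx 1
Step 2: w='' (idx 0), next='c' -> output (0, 'c'), add 'c' as idx 2
Step 3: w='b' (idx 1), next='c' -> output (1, 'c'), add 'bc' as idx 3
Step 4: w='bc' (idx 3), next='c' -> output (3, 'c'), add 'bcc' as idx 4
Step 5: w='b' (idx 1), next='b' -> output (1, 'b'), add 'bb' as idx 5
Step 6: w='b' (idx 1), end of input -> output (1, '')


Encoded: [(0, 'b'), (0, 'c'), (1, 'c'), (3, 'c'), (1, 'b'), (1, '')]


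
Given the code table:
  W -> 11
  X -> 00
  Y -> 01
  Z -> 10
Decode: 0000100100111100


Decoding:
00 -> X
00 -> X
10 -> Z
01 -> Y
00 -> X
11 -> W
11 -> W
00 -> X


Result: XXZYXWWX


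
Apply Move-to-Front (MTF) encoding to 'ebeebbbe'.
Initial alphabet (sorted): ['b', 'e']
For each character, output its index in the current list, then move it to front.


MTF encoding:
'e': index 1 in ['b', 'e'] -> ['e', 'b']
'b': index 1 in ['e', 'b'] -> ['b', 'e']
'e': index 1 in ['b', 'e'] -> ['e', 'b']
'e': index 0 in ['e', 'b'] -> ['e', 'b']
'b': index 1 in ['e', 'b'] -> ['b', 'e']
'b': index 0 in ['b', 'e'] -> ['b', 'e']
'b': index 0 in ['b', 'e'] -> ['b', 'e']
'e': index 1 in ['b', 'e'] -> ['e', 'b']


Output: [1, 1, 1, 0, 1, 0, 0, 1]


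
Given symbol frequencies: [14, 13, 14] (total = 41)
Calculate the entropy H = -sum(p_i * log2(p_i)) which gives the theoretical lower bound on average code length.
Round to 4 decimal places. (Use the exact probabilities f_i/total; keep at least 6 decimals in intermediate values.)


Per-symbol terms -p_i * log2(p_i) with p_i = f_i/41:
  p = 14/41 = 0.341463: log2(p) = -1.550197, -p*log2(p) = 0.529336
  p = 13/41 = 0.317073: log2(p) = -1.657112, -p*log2(p) = 0.525426
  p = 14/41 = 0.341463: log2(p) = -1.550197, -p*log2(p) = 0.529336
H = 0.529336 + 0.525426 + 0.529336 = 1.584098

H = 1.5841 bits/symbol


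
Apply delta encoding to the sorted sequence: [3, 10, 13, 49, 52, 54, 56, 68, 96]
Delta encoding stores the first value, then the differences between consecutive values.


First value: 3
Deltas:
  10 - 3 = 7
  13 - 10 = 3
  49 - 13 = 36
  52 - 49 = 3
  54 - 52 = 2
  56 - 54 = 2
  68 - 56 = 12
  96 - 68 = 28


Delta encoded: [3, 7, 3, 36, 3, 2, 2, 12, 28]


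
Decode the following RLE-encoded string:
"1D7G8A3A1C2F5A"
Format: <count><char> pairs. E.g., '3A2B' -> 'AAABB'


Expanding each <count><char> pair:
  1D -> 'D'
  7G -> 'GGGGGGG'
  8A -> 'AAAAAAAA'
  3A -> 'AAA'
  1C -> 'C'
  2F -> 'FF'
  5A -> 'AAAAA'

Decoded = DGGGGGGGAAAAAAAAAAACFFAAAAA


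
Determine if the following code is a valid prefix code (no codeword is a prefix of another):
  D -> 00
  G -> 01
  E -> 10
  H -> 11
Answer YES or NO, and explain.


Checking each pair (does one codeword prefix another?):
  D='00' vs G='01': no prefix
  D='00' vs E='10': no prefix
  D='00' vs H='11': no prefix
  G='01' vs D='00': no prefix
  G='01' vs E='10': no prefix
  G='01' vs H='11': no prefix
  E='10' vs D='00': no prefix
  E='10' vs G='01': no prefix
  E='10' vs H='11': no prefix
  H='11' vs D='00': no prefix
  H='11' vs G='01': no prefix
  H='11' vs E='10': no prefix
No violation found over all pairs.

YES -- this is a valid prefix code. No codeword is a prefix of any other codeword.


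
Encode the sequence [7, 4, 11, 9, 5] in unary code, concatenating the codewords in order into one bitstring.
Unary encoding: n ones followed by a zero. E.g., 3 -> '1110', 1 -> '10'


Encode each number as n ones followed by a terminating 0:
  7 -> 11111110 (8 bits)
  4 -> 11110 (5 bits)
  11 -> 111111111110 (12 bits)
  9 -> 1111111110 (10 bits)
  5 -> 111110 (6 bits)
Total length = 8 + 5 + 12 + 10 + 6 = 41 bits.

Unary([7, 4, 11, 9, 5]) = 11111110111101111111111101111111110111110 (41 bits)


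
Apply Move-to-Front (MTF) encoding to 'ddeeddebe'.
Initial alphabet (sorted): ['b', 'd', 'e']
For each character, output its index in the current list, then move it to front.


MTF encoding:
'd': index 1 in ['b', 'd', 'e'] -> ['d', 'b', 'e']
'd': index 0 in ['d', 'b', 'e'] -> ['d', 'b', 'e']
'e': index 2 in ['d', 'b', 'e'] -> ['e', 'd', 'b']
'e': index 0 in ['e', 'd', 'b'] -> ['e', 'd', 'b']
'd': index 1 in ['e', 'd', 'b'] -> ['d', 'e', 'b']
'd': index 0 in ['d', 'e', 'b'] -> ['d', 'e', 'b']
'e': index 1 in ['d', 'e', 'b'] -> ['e', 'd', 'b']
'b': index 2 in ['e', 'd', 'b'] -> ['b', 'e', 'd']
'e': index 1 in ['b', 'e', 'd'] -> ['e', 'b', 'd']


Output: [1, 0, 2, 0, 1, 0, 1, 2, 1]


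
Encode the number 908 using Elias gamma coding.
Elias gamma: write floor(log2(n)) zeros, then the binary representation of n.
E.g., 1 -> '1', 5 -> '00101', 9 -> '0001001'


num_bits = floor(log2(908)) + 1 = 10
leading_zeros = num_bits - 1 = 9
binary(908) = 1110001100

Elias gamma(908) = '000000000' + '1110001100' = 0000000001110001100 (19 bits)


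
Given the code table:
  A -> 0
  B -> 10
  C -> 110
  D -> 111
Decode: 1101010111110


Decoding:
110 -> C
10 -> B
10 -> B
111 -> D
110 -> C


Result: CBBDC


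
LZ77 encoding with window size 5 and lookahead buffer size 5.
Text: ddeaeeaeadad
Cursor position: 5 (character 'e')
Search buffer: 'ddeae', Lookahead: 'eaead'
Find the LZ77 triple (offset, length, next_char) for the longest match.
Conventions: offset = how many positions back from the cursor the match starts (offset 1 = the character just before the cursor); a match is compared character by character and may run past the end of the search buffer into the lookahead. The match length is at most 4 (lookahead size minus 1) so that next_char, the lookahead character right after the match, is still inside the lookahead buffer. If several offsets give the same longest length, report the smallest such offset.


Try each offset into the search buffer:
  offset=1 (pos 4, char 'e'): match length 1
  offset=2 (pos 3, char 'a'): match length 0
  offset=3 (pos 2, char 'e'): match length 3
  offset=4 (pos 1, char 'd'): match length 0
  offset=5 (pos 0, char 'd'): match length 0
Longest match has length 3 at offset 3.
next_char = character at position 5 + 3 = 8 -> 'a'

Best match: offset=3, length=3 (matching 'eae' starting at position 2)
LZ77 triple: (3, 3, 'a')


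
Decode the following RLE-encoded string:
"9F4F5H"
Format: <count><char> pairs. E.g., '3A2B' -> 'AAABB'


Expanding each <count><char> pair:
  9F -> 'FFFFFFFFF'
  4F -> 'FFFF'
  5H -> 'HHHHH'

Decoded = FFFFFFFFFFFFFHHHHH


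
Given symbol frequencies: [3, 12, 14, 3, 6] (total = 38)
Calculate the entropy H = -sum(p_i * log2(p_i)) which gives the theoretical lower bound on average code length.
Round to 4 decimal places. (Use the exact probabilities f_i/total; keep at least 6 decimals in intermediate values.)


Per-symbol terms -p_i * log2(p_i) with p_i = f_i/38:
  p = 3/38 = 0.078947: log2(p) = -3.662965, -p*log2(p) = 0.289181
  p = 12/38 = 0.315789: log2(p) = -1.662965, -p*log2(p) = 0.525147
  p = 14/38 = 0.368421: log2(p) = -1.440573, -p*log2(p) = 0.530737
  p = 3/38 = 0.078947: log2(p) = -3.662965, -p*log2(p) = 0.289181
  p = 6/38 = 0.157895: log2(p) = -2.662965, -p*log2(p) = 0.420468
H = 0.289181 + 0.525147 + 0.530737 + 0.289181 + 0.420468 = 2.054714

H = 2.0547 bits/symbol


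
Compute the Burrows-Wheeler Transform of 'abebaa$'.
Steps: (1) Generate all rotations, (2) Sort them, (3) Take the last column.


Rotations (sorted):
  0: $abebaa -> last char: a
  1: a$abeba -> last char: a
  2: aa$abeb -> last char: b
  3: abebaa$ -> last char: $
  4: baa$abe -> last char: e
  5: bebaa$a -> last char: a
  6: ebaa$ab -> last char: b


BWT = aab$eab


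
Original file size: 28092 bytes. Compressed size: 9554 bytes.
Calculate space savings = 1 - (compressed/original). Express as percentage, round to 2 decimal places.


ratio = compressed/original = 9554/28092 = 0.340097
savings = 1 - ratio = 1 - 0.340097 = 0.659903
as a percentage: 0.659903 * 100 = 65.99%

Space savings = 1 - 9554/28092 = 65.99%


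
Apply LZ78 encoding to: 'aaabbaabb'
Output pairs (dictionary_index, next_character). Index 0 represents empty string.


LZ78 encoding steps:
Dictionary: {0: ''}
Step 1: w='' (idx 0), next='a' -> output (0, 'a'), add 'a' as idx 1
Step 2: w='a' (idx 1), next='a' -> output (1, 'a'), add 'aa' as idx 2
Step 3: w='' (idx 0), next='b' -> output (0, 'b'), add 'b' as idx 3
Step 4: w='b' (idx 3), next='a' -> output (3, 'a'), add 'ba' as idx 4
Step 5: w='a' (idx 1), next='b' -> output (1, 'b'), add 'ab' as idx 5
Step 6: w='b' (idx 3), end of input -> output (3, '')


Encoded: [(0, 'a'), (1, 'a'), (0, 'b'), (3, 'a'), (1, 'b'), (3, '')]


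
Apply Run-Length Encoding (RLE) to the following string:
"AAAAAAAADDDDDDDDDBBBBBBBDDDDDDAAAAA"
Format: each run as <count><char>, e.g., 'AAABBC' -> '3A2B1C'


Scanning runs left to right:
  i=0: run of 'A' x 8 -> '8A'
  i=8: run of 'D' x 9 -> '9D'
  i=17: run of 'B' x 7 -> '7B'
  i=24: run of 'D' x 6 -> '6D'
  i=30: run of 'A' x 5 -> '5A'

RLE = 8A9D7B6D5A


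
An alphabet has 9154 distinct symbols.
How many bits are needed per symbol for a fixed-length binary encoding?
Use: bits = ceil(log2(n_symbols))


log2(9154) = 13.1602
Bracket: 2^13 = 8192 < 9154 <= 2^14 = 16384
So ceil(log2(9154)) = 14

bits = ceil(log2(9154)) = ceil(13.1602) = 14 bits


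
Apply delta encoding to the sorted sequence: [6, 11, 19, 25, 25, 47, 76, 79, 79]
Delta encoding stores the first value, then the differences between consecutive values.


First value: 6
Deltas:
  11 - 6 = 5
  19 - 11 = 8
  25 - 19 = 6
  25 - 25 = 0
  47 - 25 = 22
  76 - 47 = 29
  79 - 76 = 3
  79 - 79 = 0


Delta encoded: [6, 5, 8, 6, 0, 22, 29, 3, 0]


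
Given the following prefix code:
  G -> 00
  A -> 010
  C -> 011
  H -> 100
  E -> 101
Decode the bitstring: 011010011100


Decoding step by step:
Bits 011 -> C
Bits 010 -> A
Bits 011 -> C
Bits 100 -> H


Decoded message: CACH


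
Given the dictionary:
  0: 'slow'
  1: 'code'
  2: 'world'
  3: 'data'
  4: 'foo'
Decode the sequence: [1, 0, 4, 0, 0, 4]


Look up each index in the dictionary:
  1 -> 'code'
  0 -> 'slow'
  4 -> 'foo'
  0 -> 'slow'
  0 -> 'slow'
  4 -> 'foo'

Decoded: "code slow foo slow slow foo"


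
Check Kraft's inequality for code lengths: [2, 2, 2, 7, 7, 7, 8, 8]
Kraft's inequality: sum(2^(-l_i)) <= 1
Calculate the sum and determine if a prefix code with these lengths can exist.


Sum = 2^(-2) + 2^(-2) + 2^(-2) + 2^(-7) + 2^(-7) + 2^(-7) + 2^(-8) + 2^(-8)
    = 0.25 + 0.25 + 0.25 + 0.0078125 + 0.0078125 + 0.0078125 + 0.00390625 + 0.00390625
    = 200/256 = 0.78125
Since 0.78125 <= 1, Kraft's inequality IS satisfied.
A prefix code with these lengths CAN exist.

Kraft sum = 0.78125. Satisfied.


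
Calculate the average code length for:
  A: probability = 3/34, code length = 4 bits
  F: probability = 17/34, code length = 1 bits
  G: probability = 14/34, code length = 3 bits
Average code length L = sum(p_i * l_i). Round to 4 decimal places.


Weighted contributions p_i * l_i:
  A: (3/34) * 4 = 12/34
  F: (17/34) * 1 = 17/34
  G: (14/34) * 3 = 42/34
Sum = (12 + 17 + 42)/34 = 71/34

L = 71/34 = 2.0882 bits/symbol


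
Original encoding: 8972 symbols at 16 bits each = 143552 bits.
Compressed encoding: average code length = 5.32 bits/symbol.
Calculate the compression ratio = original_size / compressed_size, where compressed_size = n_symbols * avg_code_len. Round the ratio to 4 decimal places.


original_size = n_symbols * orig_bits = 8972 * 16 = 143552 bits
compressed_size = n_symbols * avg_code_len = 8972 * 5.32 = 47731.04 bits
ratio = original_size / compressed_size = 143552 / 47731.04 = 3.0075

Compression ratio = 3.0075


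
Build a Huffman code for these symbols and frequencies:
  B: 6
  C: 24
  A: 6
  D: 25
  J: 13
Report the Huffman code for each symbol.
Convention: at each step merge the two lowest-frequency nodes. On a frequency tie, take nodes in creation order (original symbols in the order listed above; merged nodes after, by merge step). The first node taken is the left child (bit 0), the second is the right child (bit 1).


Huffman tree construction:
Step 1: Merge B(6) + A(6) = 12
Step 2: Merge (B+A)(12) + J(13) = 25
Step 3: Merge C(24) + D(25) = 49
Step 4: Merge ((B+A)+J)(25) + (C+D)(49) = 74
Read each symbol's code off the tree from the root (left child = 0, right child = 1).

Codes:
  B: 000 (length 3)
  C: 10 (length 2)
  A: 001 (length 3)
  D: 11 (length 2)
  J: 01 (length 2)
Average code length: 160/74 = 2.1622 bits/symbol


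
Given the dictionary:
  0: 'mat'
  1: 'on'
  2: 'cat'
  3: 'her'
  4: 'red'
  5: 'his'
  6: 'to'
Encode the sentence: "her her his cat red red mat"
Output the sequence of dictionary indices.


Look up each word in the dictionary:
  'her' -> 3
  'her' -> 3
  'his' -> 5
  'cat' -> 2
  'red' -> 4
  'red' -> 4
  'mat' -> 0

Encoded: [3, 3, 5, 2, 4, 4, 0]


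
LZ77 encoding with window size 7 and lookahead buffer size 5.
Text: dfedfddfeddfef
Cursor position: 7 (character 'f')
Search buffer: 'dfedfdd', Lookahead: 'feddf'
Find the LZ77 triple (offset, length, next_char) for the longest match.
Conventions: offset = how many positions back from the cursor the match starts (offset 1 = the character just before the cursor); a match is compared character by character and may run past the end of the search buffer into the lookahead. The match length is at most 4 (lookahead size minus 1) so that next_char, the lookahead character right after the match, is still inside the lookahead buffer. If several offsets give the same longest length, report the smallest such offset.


Try each offset into the search buffer:
  offset=1 (pos 6, char 'd'): match length 0
  offset=2 (pos 5, char 'd'): match length 0
  offset=3 (pos 4, char 'f'): match length 1
  offset=4 (pos 3, char 'd'): match length 0
  offset=5 (pos 2, char 'e'): match length 0
  offset=6 (pos 1, char 'f'): match length 3
  offset=7 (pos 0, char 'd'): match length 0
Longest match has length 3 at offset 6.
next_char = character at position 7 + 3 = 10 -> 'd'

Best match: offset=6, length=3 (matching 'fed' starting at position 1)
LZ77 triple: (6, 3, 'd')


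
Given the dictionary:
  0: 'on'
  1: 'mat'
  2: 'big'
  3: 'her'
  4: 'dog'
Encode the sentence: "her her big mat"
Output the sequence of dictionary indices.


Look up each word in the dictionary:
  'her' -> 3
  'her' -> 3
  'big' -> 2
  'mat' -> 1

Encoded: [3, 3, 2, 1]


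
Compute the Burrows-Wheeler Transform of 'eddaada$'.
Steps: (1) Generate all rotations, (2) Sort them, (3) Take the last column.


Rotations (sorted):
  0: $eddaada -> last char: a
  1: a$eddaad -> last char: d
  2: aada$edd -> last char: d
  3: ada$edda -> last char: a
  4: da$eddaa -> last char: a
  5: daada$ed -> last char: d
  6: ddaada$e -> last char: e
  7: eddaada$ -> last char: $


BWT = addaade$


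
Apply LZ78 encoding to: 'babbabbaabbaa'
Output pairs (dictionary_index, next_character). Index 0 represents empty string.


LZ78 encoding steps:
Dictionary: {0: ''}
Step 1: w='' (idx 0), next='b' -> output (0, 'b'), add 'b' as idx 1
Step 2: w='' (idx 0), next='a' -> output (0, 'a'), add 'a' as idx 2
Step 3: w='b' (idx 1), next='b' -> output (1, 'b'), add 'bb' as idx 3
Step 4: w='a' (idx 2), next='b' -> output (2, 'b'), add 'ab' as idx 4
Step 5: w='b' (idx 1), next='a' -> output (1, 'a'), add 'ba' as idx 5
Step 6: w='ab' (idx 4), next='b' -> output (4, 'b'), add 'abb' as idx 6
Step 7: w='a' (idx 2), next='a' -> output (2, 'a'), add 'aa' as idx 7


Encoded: [(0, 'b'), (0, 'a'), (1, 'b'), (2, 'b'), (1, 'a'), (4, 'b'), (2, 'a')]


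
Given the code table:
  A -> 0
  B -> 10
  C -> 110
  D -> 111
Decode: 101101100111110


Decoding:
10 -> B
110 -> C
110 -> C
0 -> A
111 -> D
110 -> C


Result: BCCADC


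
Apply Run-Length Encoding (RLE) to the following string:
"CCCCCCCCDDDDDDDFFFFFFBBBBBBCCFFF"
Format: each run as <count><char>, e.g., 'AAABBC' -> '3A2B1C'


Scanning runs left to right:
  i=0: run of 'C' x 8 -> '8C'
  i=8: run of 'D' x 7 -> '7D'
  i=15: run of 'F' x 6 -> '6F'
  i=21: run of 'B' x 6 -> '6B'
  i=27: run of 'C' x 2 -> '2C'
  i=29: run of 'F' x 3 -> '3F'

RLE = 8C7D6F6B2C3F


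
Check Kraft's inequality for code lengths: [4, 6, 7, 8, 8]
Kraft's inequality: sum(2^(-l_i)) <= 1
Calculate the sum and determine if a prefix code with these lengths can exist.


Sum = 2^(-4) + 2^(-6) + 2^(-7) + 2^(-8) + 2^(-8)
    = 0.0625 + 0.015625 + 0.0078125 + 0.00390625 + 0.00390625
    = 24/256 = 0.09375
Since 0.09375 <= 1, Kraft's inequality IS satisfied.
A prefix code with these lengths CAN exist.

Kraft sum = 0.09375. Satisfied.


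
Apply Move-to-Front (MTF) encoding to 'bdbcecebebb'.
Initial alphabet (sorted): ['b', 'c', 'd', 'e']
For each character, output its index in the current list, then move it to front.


MTF encoding:
'b': index 0 in ['b', 'c', 'd', 'e'] -> ['b', 'c', 'd', 'e']
'd': index 2 in ['b', 'c', 'd', 'e'] -> ['d', 'b', 'c', 'e']
'b': index 1 in ['d', 'b', 'c', 'e'] -> ['b', 'd', 'c', 'e']
'c': index 2 in ['b', 'd', 'c', 'e'] -> ['c', 'b', 'd', 'e']
'e': index 3 in ['c', 'b', 'd', 'e'] -> ['e', 'c', 'b', 'd']
'c': index 1 in ['e', 'c', 'b', 'd'] -> ['c', 'e', 'b', 'd']
'e': index 1 in ['c', 'e', 'b', 'd'] -> ['e', 'c', 'b', 'd']
'b': index 2 in ['e', 'c', 'b', 'd'] -> ['b', 'e', 'c', 'd']
'e': index 1 in ['b', 'e', 'c', 'd'] -> ['e', 'b', 'c', 'd']
'b': index 1 in ['e', 'b', 'c', 'd'] -> ['b', 'e', 'c', 'd']
'b': index 0 in ['b', 'e', 'c', 'd'] -> ['b', 'e', 'c', 'd']


Output: [0, 2, 1, 2, 3, 1, 1, 2, 1, 1, 0]


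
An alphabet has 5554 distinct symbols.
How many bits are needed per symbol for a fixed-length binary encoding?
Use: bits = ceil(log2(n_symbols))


log2(5554) = 12.4393
Bracket: 2^12 = 4096 < 5554 <= 2^13 = 8192
So ceil(log2(5554)) = 13

bits = ceil(log2(5554)) = ceil(12.4393) = 13 bits


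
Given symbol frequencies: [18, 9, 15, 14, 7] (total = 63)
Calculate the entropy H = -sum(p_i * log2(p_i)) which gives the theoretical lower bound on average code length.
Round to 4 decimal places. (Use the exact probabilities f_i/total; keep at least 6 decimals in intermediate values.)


Per-symbol terms -p_i * log2(p_i) with p_i = f_i/63:
  p = 18/63 = 0.285714: log2(p) = -1.807355, -p*log2(p) = 0.516387
  p = 9/63 = 0.142857: log2(p) = -2.807355, -p*log2(p) = 0.401051
  p = 15/63 = 0.238095: log2(p) = -2.070389, -p*log2(p) = 0.492950
  p = 14/63 = 0.222222: log2(p) = -2.169925, -p*log2(p) = 0.482206
  p = 7/63 = 0.111111: log2(p) = -3.169925, -p*log2(p) = 0.352214
H = 0.516387 + 0.401051 + 0.492950 + 0.482206 + 0.352214 = 2.244808

H = 2.2448 bits/symbol


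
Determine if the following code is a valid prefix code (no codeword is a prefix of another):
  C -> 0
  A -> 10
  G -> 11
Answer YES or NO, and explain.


Checking each pair (does one codeword prefix another?):
  C='0' vs A='10': no prefix
  C='0' vs G='11': no prefix
  A='10' vs C='0': no prefix
  A='10' vs G='11': no prefix
  G='11' vs C='0': no prefix
  G='11' vs A='10': no prefix
No violation found over all pairs.

YES -- this is a valid prefix code. No codeword is a prefix of any other codeword.


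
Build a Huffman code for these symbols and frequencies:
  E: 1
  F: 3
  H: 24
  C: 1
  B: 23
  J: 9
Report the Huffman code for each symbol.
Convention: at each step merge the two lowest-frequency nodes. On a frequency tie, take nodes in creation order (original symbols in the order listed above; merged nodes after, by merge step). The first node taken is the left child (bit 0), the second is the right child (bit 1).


Huffman tree construction:
Step 1: Merge E(1) + C(1) = 2
Step 2: Merge (E+C)(2) + F(3) = 5
Step 3: Merge ((E+C)+F)(5) + J(9) = 14
Step 4: Merge (((E+C)+F)+J)(14) + B(23) = 37
Step 5: Merge H(24) + ((((E+C)+F)+J)+B)(37) = 61
Read each symbol's code off the tree from the root (left child = 0, right child = 1).

Codes:
  E: 10000 (length 5)
  F: 1001 (length 4)
  H: 0 (length 1)
  C: 10001 (length 5)
  B: 11 (length 2)
  J: 101 (length 3)
Average code length: 119/61 = 1.9508 bits/symbol


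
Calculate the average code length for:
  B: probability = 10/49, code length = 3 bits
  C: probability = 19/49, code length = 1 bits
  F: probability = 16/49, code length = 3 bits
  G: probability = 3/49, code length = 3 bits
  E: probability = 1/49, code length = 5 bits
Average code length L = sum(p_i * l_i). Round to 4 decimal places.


Weighted contributions p_i * l_i:
  B: (10/49) * 3 = 30/49
  C: (19/49) * 1 = 19/49
  F: (16/49) * 3 = 48/49
  G: (3/49) * 3 = 9/49
  E: (1/49) * 5 = 5/49
Sum = (30 + 19 + 48 + 9 + 5)/49 = 111/49

L = 111/49 = 2.2653 bits/symbol


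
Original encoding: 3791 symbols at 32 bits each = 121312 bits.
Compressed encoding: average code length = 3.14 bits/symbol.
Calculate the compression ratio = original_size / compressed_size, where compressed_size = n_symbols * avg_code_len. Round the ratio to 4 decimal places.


original_size = n_symbols * orig_bits = 3791 * 32 = 121312 bits
compressed_size = n_symbols * avg_code_len = 3791 * 3.14 = 11903.74 bits
ratio = original_size / compressed_size = 121312 / 11903.74 = 10.1911

Compression ratio = 10.1911


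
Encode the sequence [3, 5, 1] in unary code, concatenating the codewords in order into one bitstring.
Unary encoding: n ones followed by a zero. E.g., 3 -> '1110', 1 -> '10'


Encode each number as n ones followed by a terminating 0:
  3 -> 1110 (4 bits)
  5 -> 111110 (6 bits)
  1 -> 10 (2 bits)
Total length = 4 + 6 + 2 = 12 bits.

Unary([3, 5, 1]) = 111011111010 (12 bits)


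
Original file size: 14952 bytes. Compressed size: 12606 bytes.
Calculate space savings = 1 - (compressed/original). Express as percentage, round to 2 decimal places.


ratio = compressed/original = 12606/14952 = 0.843098
savings = 1 - ratio = 1 - 0.843098 = 0.156902
as a percentage: 0.156902 * 100 = 15.69%

Space savings = 1 - 12606/14952 = 15.69%


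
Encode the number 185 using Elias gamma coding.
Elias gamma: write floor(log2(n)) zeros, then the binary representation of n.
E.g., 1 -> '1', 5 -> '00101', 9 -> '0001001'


num_bits = floor(log2(185)) + 1 = 8
leading_zeros = num_bits - 1 = 7
binary(185) = 10111001

Elias gamma(185) = '0000000' + '10111001' = 000000010111001 (15 bits)
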